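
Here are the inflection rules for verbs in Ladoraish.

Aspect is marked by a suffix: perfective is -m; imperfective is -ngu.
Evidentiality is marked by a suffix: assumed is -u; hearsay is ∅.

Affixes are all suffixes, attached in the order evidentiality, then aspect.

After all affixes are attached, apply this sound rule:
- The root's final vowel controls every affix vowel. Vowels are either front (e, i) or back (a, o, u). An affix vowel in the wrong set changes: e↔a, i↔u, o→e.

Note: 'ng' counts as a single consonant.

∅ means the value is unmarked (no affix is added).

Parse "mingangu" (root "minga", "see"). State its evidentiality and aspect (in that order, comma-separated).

Segment: minga-ngu.
evidentiality: ∅ → hearsay.
aspect: -ngu → imperfective.

hearsay, imperfective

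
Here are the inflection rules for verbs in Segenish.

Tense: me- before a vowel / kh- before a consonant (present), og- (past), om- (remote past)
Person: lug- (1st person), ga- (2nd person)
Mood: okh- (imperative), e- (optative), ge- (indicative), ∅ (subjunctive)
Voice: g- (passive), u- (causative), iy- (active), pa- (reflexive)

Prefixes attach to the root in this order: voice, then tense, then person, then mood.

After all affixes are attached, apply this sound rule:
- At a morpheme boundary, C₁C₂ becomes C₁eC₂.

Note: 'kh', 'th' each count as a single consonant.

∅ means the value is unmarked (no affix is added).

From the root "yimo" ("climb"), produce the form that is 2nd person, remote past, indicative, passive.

Attach voice passive g- → gyimo.
Attach tense remote past om- → omgyimo.
Attach person 2nd person ga- → gaomgyimo.
Attach mood indicative ge- → gegaomgyimo.
Apply epenthesis: gegaomgyimo → gegaomegeyimo.

gegaomegeyimo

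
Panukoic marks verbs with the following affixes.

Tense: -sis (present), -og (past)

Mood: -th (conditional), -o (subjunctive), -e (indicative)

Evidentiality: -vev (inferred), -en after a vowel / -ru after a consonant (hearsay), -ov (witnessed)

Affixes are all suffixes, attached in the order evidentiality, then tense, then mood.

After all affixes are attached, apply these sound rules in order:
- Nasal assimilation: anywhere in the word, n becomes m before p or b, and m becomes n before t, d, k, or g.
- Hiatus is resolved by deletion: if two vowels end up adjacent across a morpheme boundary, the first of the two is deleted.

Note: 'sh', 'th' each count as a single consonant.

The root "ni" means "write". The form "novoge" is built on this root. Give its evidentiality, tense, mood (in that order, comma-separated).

Segment: ni-ov-og-e.
evidentiality: -ov → witnessed.
tense: -og → past.
mood: -e → indicative.

witnessed, past, indicative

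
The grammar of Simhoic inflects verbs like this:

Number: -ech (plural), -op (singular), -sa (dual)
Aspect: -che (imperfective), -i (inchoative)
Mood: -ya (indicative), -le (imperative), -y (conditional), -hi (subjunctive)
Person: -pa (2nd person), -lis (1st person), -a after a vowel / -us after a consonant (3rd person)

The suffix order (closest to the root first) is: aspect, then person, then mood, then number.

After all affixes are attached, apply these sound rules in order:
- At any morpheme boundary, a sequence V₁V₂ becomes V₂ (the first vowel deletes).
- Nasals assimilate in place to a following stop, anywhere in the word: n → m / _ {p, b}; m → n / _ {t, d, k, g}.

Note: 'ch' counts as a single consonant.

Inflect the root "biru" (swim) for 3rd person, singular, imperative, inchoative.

Attach aspect inchoative -i → birui.
Attach person 3rd person -a (after vowel 'i') → biruia.
Attach mood imperative -le → biruiale.
Attach number singular -op → biruialeop.
Apply vowel deletion: biruialeop → biralop.
Nasal assimilation: no change.

biralop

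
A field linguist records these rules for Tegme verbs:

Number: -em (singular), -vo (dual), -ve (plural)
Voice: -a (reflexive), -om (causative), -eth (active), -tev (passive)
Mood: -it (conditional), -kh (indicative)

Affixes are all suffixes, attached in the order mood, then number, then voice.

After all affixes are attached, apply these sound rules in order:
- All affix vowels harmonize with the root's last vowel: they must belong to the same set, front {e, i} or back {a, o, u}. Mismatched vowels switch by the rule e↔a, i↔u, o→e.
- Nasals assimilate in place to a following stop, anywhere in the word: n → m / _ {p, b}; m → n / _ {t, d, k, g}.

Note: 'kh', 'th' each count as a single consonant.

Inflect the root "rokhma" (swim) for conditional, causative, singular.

rokhmautamom

Attach mood conditional -it → rokhmait.
Attach number singular -em → rokhmaitem.
Attach voice causative -om → rokhmaitemom.
Apply vowel harmony: rokhmaitemom → rokhmautamom.
Nasal assimilation: no change.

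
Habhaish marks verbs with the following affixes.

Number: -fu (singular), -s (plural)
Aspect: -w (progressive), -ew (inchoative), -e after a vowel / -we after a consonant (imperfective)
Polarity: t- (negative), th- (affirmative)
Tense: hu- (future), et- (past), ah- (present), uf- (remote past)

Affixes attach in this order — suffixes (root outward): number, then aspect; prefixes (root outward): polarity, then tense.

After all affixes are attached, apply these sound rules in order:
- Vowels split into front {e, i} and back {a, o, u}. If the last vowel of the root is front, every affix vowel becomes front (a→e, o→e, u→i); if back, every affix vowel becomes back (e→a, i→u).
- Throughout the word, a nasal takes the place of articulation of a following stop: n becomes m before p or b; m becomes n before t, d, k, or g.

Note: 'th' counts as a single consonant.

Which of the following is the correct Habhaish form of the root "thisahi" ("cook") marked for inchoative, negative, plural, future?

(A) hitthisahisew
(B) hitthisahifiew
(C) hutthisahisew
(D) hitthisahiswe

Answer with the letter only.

Attach number plural -s → thisahis.
Attach aspect inchoative -ew → thisahisew.
Attach polarity negative t- → tthisahisew.
Attach tense future hu- → hutthisahisew.
Apply vowel harmony: hutthisahisew → hitthisahisew.
Nasal assimilation: no change.
So the correct form is hitthisahisew, option (A).
(B) hitthisahifiew is wrong: it uses singular instead of plural for number.
(C) hutthisahisew is wrong: it fails to apply the sound rule(s).
(D) hitthisahiswe is wrong: it uses imperfective instead of inchoative for aspect.

A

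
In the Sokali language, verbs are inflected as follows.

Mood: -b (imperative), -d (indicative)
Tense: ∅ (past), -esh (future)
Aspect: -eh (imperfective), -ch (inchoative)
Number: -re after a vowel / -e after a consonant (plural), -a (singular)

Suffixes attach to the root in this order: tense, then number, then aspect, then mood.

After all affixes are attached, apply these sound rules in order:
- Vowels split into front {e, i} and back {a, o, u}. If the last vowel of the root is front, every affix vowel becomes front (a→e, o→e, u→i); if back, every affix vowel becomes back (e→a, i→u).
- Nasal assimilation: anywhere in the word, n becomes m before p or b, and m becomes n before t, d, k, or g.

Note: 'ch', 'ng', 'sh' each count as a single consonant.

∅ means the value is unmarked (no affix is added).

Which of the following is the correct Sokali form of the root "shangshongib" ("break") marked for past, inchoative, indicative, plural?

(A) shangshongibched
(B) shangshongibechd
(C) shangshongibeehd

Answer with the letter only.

tense = past: zero marking, form stays shangshongib.
Attach number plural -e (after consonant 'b') → shangshongibe.
Attach aspect inchoative -ch → shangshongibech.
Attach mood indicative -d → shangshongibechd.
Vowel harmony: no change.
Nasal assimilation: no change.
So the correct form is shangshongibechd, option (B).
(C) shangshongibeehd is wrong: it uses imperfective instead of inchoative for aspect.
(A) shangshongibched is wrong: it has the affixes in the wrong order.

B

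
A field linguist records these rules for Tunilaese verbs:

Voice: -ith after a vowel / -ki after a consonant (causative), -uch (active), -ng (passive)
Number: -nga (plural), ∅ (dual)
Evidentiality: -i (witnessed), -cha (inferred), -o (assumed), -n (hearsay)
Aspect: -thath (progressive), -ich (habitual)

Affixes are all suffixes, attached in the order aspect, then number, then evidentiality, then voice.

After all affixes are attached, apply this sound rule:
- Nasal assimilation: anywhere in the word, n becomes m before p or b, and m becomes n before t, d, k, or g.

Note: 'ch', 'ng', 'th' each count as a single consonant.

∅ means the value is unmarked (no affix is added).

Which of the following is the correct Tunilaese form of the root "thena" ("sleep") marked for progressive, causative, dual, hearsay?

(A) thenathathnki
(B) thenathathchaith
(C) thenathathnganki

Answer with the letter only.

Attach aspect progressive -thath → thenathath.
number = dual: zero marking, form stays thenathath.
Attach evidentiality hearsay -n → thenathathn.
Attach voice causative -ki (after consonant 'n') → thenathathnki.
Nasal assimilation: no change.
So the correct form is thenathathnki, option (A).
(B) thenathathchaith is wrong: it uses inferred instead of hearsay for evidentiality.
(C) thenathathnganki is wrong: it uses plural instead of dual for number.

A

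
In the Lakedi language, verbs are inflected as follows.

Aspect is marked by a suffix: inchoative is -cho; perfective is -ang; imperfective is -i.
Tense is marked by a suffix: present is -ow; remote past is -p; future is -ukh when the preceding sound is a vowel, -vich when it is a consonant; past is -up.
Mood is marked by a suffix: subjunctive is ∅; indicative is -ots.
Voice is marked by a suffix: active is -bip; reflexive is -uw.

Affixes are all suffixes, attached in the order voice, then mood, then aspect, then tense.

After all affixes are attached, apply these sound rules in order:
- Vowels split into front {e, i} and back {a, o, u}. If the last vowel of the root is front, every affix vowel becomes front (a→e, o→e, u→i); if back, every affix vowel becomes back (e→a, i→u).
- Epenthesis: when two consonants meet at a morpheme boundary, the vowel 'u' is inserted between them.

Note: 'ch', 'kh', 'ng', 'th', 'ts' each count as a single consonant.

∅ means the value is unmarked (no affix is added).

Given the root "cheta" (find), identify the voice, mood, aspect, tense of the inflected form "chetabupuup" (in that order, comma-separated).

active, subjunctive, imperfective, past

Segment: cheta-bip-i-up.
voice: -bip → active.
mood: ∅ → subjunctive.
aspect: -i → imperfective.
tense: -up → past.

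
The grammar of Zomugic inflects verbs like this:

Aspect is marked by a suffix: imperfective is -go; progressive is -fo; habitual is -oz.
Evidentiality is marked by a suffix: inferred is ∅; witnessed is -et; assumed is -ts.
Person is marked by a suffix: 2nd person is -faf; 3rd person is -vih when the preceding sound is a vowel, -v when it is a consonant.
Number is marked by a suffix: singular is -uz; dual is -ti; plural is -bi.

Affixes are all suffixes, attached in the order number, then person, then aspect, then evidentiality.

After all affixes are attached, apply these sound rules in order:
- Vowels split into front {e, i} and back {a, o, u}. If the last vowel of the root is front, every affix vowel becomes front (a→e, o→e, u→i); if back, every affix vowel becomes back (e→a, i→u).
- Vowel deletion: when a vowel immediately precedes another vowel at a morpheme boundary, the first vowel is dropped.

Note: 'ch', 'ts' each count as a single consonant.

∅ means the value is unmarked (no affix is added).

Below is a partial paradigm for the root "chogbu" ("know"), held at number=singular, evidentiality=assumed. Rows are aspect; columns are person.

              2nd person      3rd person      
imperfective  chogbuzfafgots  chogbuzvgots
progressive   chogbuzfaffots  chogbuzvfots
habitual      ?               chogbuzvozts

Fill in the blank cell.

chogbuzfafozts

Attach number singular -uz → chogbuuz.
Attach person 2nd person -faf → chogbuuzfaf.
Attach aspect habitual -oz → chogbuuzfafoz.
Attach evidentiality assumed -ts → chogbuuzfafozts.
Vowel harmony: no change.
Apply vowel deletion: chogbuuzfafozts → chogbuzfafozts.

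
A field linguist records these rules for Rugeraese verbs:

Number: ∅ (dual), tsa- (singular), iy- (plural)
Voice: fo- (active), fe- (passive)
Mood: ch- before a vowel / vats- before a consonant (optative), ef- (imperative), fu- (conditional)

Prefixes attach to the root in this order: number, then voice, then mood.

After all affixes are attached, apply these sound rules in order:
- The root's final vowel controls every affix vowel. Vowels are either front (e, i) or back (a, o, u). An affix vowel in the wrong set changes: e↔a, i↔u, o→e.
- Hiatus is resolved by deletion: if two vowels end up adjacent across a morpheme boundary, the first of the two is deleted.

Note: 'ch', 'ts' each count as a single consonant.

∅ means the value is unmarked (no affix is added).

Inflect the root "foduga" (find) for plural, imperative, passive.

affuyfoduga

Attach number plural iy- → iyfoduga.
Attach voice passive fe- → feiyfoduga.
Attach mood imperative ef- → effeiyfoduga.
Apply vowel harmony: effeiyfoduga → affauyfoduga.
Apply vowel deletion: affauyfoduga → affuyfoduga.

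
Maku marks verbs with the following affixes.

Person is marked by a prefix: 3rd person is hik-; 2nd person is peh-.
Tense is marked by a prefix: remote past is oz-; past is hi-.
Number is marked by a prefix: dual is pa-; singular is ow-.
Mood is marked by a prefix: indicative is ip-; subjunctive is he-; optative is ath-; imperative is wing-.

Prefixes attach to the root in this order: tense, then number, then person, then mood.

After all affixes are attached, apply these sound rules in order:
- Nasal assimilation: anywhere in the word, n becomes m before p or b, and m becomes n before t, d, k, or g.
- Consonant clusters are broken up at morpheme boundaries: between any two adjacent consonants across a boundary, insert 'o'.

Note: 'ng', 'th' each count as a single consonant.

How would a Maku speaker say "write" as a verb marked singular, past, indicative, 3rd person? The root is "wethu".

ipohikowohiwethu

Attach tense past hi- → hiwethu.
Attach number singular ow- → owhiwethu.
Attach person 3rd person hik- → hikowhiwethu.
Attach mood indicative ip- → iphikowhiwethu.
Nasal assimilation: no change.
Apply epenthesis: iphikowhiwethu → ipohikowohiwethu.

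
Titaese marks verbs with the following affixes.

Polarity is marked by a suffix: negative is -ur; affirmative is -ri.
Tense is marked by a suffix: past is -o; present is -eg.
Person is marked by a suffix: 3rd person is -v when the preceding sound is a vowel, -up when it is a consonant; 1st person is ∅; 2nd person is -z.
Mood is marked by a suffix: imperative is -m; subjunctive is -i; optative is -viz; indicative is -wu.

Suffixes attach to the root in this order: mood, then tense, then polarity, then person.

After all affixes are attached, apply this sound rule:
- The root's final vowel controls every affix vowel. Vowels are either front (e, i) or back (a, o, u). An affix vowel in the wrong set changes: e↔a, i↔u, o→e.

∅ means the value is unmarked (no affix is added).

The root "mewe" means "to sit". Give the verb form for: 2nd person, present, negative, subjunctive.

Attach mood subjunctive -i → mewei.
Attach tense present -eg → meweieg.
Attach polarity negative -ur → meweiegur.
Attach person 2nd person -z → meweiegurz.
Apply vowel harmony: meweiegurz → meweiegirz.

meweiegirz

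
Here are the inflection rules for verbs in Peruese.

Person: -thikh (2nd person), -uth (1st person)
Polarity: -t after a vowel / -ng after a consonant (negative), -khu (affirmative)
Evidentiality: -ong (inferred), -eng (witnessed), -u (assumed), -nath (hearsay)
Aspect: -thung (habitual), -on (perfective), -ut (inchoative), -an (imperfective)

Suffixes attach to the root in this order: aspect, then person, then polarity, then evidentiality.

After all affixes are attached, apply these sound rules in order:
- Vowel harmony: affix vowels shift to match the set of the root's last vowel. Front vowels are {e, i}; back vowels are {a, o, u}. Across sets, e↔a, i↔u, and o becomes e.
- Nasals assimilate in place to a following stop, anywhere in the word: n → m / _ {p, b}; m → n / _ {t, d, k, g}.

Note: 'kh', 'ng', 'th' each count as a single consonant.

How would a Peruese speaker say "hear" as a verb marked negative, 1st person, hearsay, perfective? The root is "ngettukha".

Attach aspect perfective -on → ngettukhaon.
Attach person 1st person -uth → ngettukhaonuth.
Attach polarity negative -ng (after consonant 'th') → ngettukhaonuthng.
Attach evidentiality hearsay -nath → ngettukhaonuthngnath.
Vowel harmony: no change.
Nasal assimilation: no change.

ngettukhaonuthngnath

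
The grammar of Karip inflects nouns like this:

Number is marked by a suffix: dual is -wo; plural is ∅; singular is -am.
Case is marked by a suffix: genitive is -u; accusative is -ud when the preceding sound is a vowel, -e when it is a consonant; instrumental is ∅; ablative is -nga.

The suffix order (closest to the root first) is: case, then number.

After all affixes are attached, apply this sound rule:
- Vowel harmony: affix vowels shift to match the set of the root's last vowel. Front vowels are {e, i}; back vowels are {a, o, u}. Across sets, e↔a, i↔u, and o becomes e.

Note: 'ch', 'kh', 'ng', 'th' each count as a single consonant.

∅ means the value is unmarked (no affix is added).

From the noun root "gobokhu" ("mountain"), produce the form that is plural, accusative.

gobokhuud

Attach case accusative -ud (after vowel 'u') → gobokhuud.
number = plural: zero marking, form stays gobokhuud.
Vowel harmony: no change.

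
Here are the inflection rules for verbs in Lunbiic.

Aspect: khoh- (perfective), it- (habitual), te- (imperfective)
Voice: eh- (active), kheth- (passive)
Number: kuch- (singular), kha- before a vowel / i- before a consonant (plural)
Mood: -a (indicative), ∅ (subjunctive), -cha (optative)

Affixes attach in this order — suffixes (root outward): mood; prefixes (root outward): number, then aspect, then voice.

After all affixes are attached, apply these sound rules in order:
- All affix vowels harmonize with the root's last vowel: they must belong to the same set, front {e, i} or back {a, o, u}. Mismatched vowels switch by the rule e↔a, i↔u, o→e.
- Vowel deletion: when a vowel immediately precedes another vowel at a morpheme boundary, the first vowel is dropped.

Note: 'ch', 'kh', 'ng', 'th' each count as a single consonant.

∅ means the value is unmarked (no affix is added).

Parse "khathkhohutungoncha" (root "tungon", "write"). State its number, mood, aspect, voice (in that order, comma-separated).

Segment: kheth-khoh-i-tungon-cha.
number: kha/i- → plural.
mood: -cha → optative.
aspect: khoh- → perfective.
voice: kheth- → passive.

plural, optative, perfective, passive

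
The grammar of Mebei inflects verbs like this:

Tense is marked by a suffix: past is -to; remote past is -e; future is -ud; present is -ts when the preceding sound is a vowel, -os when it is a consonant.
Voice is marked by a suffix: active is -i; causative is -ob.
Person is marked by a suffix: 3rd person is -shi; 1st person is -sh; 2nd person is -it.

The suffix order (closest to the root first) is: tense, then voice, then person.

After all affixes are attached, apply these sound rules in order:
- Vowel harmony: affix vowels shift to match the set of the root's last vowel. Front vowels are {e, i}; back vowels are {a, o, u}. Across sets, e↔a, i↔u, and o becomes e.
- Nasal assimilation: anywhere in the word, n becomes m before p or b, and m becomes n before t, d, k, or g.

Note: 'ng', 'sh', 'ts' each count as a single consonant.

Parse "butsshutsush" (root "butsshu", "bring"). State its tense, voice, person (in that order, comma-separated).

Segment: butsshu-ts-i-sh.
tense: -ts/os → present.
voice: -i → active.
person: -sh → 1st person.

present, active, 1st person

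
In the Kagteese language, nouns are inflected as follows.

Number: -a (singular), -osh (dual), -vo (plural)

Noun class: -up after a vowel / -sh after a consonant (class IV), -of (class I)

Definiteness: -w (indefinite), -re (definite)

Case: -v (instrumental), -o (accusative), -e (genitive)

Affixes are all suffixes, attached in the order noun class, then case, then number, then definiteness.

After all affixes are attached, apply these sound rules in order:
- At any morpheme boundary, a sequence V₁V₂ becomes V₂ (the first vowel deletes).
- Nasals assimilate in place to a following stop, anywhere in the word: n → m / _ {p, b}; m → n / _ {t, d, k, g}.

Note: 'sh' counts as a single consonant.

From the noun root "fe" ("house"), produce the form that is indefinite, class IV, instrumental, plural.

Attach noun class class IV -up (after vowel 'e') → feup.
Attach case instrumental -v → feupv.
Attach number plural -vo → feupvvo.
Attach definiteness indefinite -w → feupvvow.
Apply vowel deletion: feupvvow → fupvvow.
Nasal assimilation: no change.

fupvvow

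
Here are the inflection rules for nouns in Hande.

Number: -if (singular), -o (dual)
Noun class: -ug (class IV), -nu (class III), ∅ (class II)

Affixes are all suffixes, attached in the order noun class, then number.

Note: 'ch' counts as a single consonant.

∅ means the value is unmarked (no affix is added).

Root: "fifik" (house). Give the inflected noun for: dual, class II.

noun class = class II: zero marking, form stays fifik.
Attach number dual -o → fifiko.

fifiko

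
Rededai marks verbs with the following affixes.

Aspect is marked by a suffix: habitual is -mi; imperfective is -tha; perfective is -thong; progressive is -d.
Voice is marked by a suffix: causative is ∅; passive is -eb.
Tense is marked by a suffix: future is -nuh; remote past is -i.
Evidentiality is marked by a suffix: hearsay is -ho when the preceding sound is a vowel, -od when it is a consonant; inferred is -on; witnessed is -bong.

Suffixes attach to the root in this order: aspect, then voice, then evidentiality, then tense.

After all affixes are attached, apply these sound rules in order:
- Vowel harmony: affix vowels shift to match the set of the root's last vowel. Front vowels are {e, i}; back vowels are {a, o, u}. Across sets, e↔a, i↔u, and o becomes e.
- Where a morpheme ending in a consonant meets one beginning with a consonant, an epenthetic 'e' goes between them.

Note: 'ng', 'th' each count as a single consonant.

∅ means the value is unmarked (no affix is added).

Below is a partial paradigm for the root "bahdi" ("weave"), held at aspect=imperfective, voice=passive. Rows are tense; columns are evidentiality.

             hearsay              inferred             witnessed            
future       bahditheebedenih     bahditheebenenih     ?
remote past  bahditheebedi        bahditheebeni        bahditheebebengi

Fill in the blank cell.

Attach aspect imperfective -tha → bahditha.
Attach voice passive -eb → bahdithaeb.
Attach evidentiality witnessed -bong → bahdithaebbong.
Attach tense future -nuh → bahdithaebbongnuh.
Apply vowel harmony: bahdithaebbongnuh → bahditheebbengnih.
Apply epenthesis: bahditheebbengnih → bahditheebebengenih.

bahditheebebengenih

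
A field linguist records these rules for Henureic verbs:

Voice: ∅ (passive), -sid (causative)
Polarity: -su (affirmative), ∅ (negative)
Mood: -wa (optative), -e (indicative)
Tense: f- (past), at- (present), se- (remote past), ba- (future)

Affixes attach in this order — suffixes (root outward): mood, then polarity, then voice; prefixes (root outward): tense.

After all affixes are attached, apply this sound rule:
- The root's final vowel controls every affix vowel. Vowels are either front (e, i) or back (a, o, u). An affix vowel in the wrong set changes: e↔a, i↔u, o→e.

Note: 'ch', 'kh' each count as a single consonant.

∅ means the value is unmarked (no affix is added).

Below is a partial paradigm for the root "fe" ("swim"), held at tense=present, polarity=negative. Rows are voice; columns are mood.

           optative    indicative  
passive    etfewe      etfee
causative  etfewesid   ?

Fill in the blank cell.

Attach mood indicative -e → fee.
Attach tense present at- → atfee.
polarity = negative: zero marking, form stays atfee.
Attach voice causative -sid → atfeesid.
Apply vowel harmony: atfeesid → etfeesid.

etfeesid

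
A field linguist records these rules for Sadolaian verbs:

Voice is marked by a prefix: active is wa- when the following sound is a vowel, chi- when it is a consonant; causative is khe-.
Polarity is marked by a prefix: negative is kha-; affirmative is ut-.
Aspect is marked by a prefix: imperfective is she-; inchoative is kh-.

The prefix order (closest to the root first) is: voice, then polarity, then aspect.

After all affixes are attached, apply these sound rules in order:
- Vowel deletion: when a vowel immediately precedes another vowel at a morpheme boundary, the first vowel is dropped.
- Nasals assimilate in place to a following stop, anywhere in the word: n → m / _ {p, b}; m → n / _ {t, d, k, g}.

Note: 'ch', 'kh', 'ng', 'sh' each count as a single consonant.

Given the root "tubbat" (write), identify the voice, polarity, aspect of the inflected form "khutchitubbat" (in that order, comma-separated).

Segment: kh-ut-chi-tubbat.
voice: wa/chi- → active.
polarity: ut- → affirmative.
aspect: kh- → inchoative.

active, affirmative, inchoative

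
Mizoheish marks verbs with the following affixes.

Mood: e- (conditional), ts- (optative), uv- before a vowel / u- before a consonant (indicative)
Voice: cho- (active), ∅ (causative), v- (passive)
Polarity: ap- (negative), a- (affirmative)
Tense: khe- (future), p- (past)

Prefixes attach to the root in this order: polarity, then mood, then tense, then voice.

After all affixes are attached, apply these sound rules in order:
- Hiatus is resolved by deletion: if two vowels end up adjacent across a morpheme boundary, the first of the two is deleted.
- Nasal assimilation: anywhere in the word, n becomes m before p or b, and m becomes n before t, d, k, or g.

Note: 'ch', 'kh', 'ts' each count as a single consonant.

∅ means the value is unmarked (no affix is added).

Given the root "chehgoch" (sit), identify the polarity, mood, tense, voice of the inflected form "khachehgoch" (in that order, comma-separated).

affirmative, conditional, future, causative

Segment: khe-e-a-chehgoch.
polarity: a- → affirmative.
mood: e- → conditional.
tense: khe- → future.
voice: ∅ → causative.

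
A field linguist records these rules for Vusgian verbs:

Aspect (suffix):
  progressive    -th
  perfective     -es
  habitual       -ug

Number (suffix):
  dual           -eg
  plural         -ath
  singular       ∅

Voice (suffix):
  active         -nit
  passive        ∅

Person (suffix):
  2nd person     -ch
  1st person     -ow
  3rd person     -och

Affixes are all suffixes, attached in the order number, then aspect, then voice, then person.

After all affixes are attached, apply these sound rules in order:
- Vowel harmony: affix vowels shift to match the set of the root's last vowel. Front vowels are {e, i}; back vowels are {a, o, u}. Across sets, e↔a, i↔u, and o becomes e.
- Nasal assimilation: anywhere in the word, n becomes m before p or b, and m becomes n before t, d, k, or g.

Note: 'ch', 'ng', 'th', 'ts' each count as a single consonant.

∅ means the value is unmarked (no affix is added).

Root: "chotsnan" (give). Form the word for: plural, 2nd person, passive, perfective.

Attach number plural -ath → chotsnanath.
Attach aspect perfective -es → chotsnanathes.
voice = passive: zero marking, form stays chotsnanathes.
Attach person 2nd person -ch → chotsnanathesch.
Apply vowel harmony: chotsnanathesch → chotsnanathasch.
Nasal assimilation: no change.

chotsnanathasch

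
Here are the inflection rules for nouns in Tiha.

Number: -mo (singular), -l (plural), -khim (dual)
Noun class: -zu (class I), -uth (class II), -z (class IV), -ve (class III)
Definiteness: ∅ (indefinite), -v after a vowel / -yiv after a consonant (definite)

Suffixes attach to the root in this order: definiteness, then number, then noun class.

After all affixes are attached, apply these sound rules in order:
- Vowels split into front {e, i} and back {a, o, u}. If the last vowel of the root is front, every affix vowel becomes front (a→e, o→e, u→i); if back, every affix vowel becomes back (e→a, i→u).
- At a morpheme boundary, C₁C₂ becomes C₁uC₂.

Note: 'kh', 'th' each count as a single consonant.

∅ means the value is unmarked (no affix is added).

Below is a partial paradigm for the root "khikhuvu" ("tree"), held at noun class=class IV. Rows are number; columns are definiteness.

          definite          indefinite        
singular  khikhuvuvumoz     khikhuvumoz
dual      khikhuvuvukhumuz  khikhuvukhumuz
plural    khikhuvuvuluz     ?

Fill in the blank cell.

definiteness = indefinite: zero marking, form stays khikhuvu.
Attach number plural -l → khikhuvul.
Attach noun class class IV -z → khikhuvulz.
Vowel harmony: no change.
Apply epenthesis: khikhuvulz → khikhuvuluz.

khikhuvuluz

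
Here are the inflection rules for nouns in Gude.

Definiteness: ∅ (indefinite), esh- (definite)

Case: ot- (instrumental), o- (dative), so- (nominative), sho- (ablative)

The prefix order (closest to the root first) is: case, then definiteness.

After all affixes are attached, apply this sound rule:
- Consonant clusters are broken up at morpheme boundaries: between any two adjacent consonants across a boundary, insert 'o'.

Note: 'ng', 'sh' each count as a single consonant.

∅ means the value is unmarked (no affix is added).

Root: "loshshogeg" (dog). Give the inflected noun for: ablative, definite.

Attach case ablative sho- → sholoshshogeg.
Attach definiteness definite esh- → eshsholoshshogeg.
Apply epenthesis: eshsholoshshogeg → eshosholoshshogeg.

eshosholoshshogeg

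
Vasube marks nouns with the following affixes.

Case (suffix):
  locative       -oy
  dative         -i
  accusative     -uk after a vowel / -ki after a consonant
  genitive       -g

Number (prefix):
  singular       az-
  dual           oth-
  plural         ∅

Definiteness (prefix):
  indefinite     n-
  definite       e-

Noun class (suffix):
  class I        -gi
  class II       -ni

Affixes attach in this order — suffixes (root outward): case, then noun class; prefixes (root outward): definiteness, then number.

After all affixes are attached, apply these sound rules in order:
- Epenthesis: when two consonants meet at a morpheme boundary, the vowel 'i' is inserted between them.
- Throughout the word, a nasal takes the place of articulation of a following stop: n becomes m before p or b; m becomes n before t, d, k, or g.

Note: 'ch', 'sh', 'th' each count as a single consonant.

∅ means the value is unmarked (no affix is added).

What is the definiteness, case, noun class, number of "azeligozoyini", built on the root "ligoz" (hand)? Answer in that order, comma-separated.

Segment: az-e-ligoz-oy-ni.
definiteness: e- → definite.
case: -oy → locative.
noun class: -ni → class II.
number: az- → singular.

definite, locative, class II, singular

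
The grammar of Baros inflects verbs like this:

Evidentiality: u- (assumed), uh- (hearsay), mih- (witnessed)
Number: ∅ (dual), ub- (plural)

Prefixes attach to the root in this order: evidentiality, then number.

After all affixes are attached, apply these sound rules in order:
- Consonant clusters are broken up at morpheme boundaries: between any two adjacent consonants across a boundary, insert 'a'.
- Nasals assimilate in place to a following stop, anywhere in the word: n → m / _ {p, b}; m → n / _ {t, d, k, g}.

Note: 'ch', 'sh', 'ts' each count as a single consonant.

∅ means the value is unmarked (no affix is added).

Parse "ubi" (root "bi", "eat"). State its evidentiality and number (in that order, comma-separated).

assumed, dual

Segment: u-bi.
evidentiality: u- → assumed.
number: ∅ → dual.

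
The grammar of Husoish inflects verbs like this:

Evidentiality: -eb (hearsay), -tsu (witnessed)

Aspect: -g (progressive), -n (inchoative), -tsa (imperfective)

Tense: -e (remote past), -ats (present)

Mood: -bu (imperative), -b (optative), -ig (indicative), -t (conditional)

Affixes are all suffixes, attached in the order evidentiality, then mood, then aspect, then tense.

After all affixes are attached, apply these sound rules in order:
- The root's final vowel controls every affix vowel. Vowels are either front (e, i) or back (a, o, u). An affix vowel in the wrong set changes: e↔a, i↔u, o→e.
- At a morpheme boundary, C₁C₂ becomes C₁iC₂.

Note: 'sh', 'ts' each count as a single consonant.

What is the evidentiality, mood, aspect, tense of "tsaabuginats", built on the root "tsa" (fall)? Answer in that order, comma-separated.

hearsay, indicative, inchoative, present

Segment: tsa-eb-ig-n-ats.
evidentiality: -eb → hearsay.
mood: -ig → indicative.
aspect: -n → inchoative.
tense: -ats → present.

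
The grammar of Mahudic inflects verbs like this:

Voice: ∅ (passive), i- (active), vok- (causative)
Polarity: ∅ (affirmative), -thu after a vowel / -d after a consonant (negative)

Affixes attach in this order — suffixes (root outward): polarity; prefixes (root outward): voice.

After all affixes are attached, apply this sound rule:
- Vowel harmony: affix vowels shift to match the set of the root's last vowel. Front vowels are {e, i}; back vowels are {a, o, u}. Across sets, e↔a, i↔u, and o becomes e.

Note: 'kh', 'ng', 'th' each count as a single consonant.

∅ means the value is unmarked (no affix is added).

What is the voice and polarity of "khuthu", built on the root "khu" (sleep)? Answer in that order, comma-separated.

Segment: khu-thu.
voice: ∅ → passive.
polarity: -thu/d → negative.

passive, negative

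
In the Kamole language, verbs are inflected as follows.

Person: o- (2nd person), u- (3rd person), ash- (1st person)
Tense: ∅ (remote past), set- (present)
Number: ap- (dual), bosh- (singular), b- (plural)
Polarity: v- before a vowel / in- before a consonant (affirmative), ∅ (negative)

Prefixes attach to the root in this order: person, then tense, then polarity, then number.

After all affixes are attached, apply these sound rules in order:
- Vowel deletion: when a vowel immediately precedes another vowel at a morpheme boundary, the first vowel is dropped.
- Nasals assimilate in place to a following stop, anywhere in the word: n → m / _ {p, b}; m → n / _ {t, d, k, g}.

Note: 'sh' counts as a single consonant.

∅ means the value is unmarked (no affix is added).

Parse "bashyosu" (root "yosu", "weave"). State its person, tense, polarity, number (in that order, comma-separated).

1st person, remote past, negative, plural

Segment: b-ash-yosu.
person: ash- → 1st person.
tense: ∅ → remote past.
polarity: ∅ → negative.
number: b- → plural.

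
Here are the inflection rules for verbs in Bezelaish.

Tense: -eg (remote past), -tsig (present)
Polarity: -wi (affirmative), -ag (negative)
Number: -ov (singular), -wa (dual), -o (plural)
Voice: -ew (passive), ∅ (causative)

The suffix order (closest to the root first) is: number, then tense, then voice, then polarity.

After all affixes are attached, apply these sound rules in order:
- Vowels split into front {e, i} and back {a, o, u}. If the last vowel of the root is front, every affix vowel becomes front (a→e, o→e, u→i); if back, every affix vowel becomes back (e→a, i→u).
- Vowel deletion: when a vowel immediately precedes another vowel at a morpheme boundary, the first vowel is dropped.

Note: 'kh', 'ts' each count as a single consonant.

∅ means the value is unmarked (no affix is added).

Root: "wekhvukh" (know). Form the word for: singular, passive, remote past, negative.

Attach number singular -ov → wekhvukhov.
Attach tense remote past -eg → wekhvukhoveg.
Attach voice passive -ew → wekhvukhovegew.
Attach polarity negative -ag → wekhvukhovegewag.
Apply vowel harmony: wekhvukhovegewag → wekhvukhovagawag.
Vowel deletion: no change.

wekhvukhovagawag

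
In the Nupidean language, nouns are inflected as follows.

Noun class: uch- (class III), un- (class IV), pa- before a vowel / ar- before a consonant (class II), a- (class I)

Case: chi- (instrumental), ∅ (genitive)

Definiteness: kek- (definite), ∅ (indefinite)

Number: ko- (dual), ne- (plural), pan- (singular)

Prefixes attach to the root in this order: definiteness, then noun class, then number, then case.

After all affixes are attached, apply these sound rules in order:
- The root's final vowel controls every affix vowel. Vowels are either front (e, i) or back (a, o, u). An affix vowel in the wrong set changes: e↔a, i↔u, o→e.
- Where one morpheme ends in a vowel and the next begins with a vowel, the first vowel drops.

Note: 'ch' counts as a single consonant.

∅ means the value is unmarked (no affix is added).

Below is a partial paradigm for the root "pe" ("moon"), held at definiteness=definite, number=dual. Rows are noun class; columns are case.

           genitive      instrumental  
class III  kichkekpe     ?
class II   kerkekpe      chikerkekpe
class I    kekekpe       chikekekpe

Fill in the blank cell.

Attach definiteness definite kek- → kekpe.
Attach noun class class III uch- → uchkekpe.
Attach number dual ko- → kouchkekpe.
Attach case instrumental chi- → chikouchkekpe.
Apply vowel harmony: chikouchkekpe → chikeichkekpe.
Apply vowel deletion: chikeichkekpe → chikichkekpe.

chikichkekpe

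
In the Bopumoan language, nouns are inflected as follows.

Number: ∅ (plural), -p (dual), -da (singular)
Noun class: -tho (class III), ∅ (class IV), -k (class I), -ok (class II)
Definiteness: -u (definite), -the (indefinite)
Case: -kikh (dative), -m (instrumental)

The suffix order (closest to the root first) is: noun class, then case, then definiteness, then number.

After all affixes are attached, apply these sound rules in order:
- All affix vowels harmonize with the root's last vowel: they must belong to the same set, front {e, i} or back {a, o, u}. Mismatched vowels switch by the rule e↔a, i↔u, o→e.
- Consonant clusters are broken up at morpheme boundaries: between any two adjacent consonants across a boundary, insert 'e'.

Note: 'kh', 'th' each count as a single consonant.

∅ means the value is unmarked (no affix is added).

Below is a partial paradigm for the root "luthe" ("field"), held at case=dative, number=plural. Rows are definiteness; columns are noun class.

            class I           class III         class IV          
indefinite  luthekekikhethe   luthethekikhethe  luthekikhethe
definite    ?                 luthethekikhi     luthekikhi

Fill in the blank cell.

luthekekikhi

Attach noun class class I -k → luthek.
Attach case dative -kikh → luthekkikh.
Attach definiteness definite -u → luthekkikhu.
number = plural: zero marking, form stays luthekkikhu.
Apply vowel harmony: luthekkikhu → luthekkikhi.
Apply epenthesis: luthekkikhi → luthekekikhi.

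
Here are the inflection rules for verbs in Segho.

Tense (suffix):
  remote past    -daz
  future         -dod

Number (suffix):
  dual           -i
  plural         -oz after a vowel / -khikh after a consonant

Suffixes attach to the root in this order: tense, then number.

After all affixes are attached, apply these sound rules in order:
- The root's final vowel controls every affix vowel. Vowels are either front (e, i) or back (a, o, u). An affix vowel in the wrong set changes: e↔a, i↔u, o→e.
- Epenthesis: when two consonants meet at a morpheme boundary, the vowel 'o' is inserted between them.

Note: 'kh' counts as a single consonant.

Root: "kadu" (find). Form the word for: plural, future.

Attach tense future -dod → kadudod.
Attach number plural -khikh (after consonant 'd') → kadudodkhikh.
Apply vowel harmony: kadudodkhikh → kadudodkhukh.
Apply epenthesis: kadudodkhukh → kadudodokhukh.

kadudodokhukh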